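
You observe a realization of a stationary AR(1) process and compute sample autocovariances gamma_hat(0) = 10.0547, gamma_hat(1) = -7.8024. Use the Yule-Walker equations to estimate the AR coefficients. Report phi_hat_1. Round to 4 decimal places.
\hat\phi_{1} = -0.7760

The Yule-Walker equations for an AR(p) process read, in matrix form,
  Gamma_p phi = r_p,   with   (Gamma_p)_{ij} = gamma(|i - j|),
                       (r_p)_i = gamma(i),   i,j = 1..p.
Substitute the sample gammas (Toeplitz matrix and right-hand side of size 1):
  Gamma_p = [[10.0547]]
  r_p     = [-7.8024]
With p = 1 this is the single equation gamma(0) phi_1 = gamma(1):
  phi_hat_1 = gamma(1) / gamma(0) = -7.8024 / 10.0547 = -0.7760.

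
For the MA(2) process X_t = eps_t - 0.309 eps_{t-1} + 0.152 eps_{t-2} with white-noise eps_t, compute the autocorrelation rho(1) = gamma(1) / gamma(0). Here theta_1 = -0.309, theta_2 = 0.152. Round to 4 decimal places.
\rho(1) = -0.3182

For an MA(q) process with theta_0 = 1, the autocovariance is
  gamma(k) = sigma^2 * sum_{i=0..q-k} theta_i * theta_{i+k},
and rho(k) = gamma(k) / gamma(0). Sigma^2 cancels.
  numerator   = (1)*(-0.309) + (-0.309)*(0.152) = -0.355968.
  denominator = (1)^2 + (-0.309)^2 + (0.152)^2 = 1.118585.
  rho(1) = -0.355968 / 1.118585 = -0.3182.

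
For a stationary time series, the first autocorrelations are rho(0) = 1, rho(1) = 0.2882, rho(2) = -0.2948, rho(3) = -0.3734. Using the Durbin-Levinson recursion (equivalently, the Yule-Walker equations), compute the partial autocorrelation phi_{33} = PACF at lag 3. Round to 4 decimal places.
\phi_{33} = -0.1769

The PACF at lag k is phi_{kk}, the last component of the solution
to the Yule-Walker system G_k phi = r_k where
  (G_k)_{ij} = rho(|i - j|), (r_k)_i = rho(i), i,j = 1..k.
Equivalently, Durbin-Levinson gives phi_{kk} iteratively:
  phi_{11} = rho(1)
  phi_{kk} = [rho(k) - sum_{j=1..k-1} phi_{k-1,j} rho(k-j)]
            / [1 - sum_{j=1..k-1} phi_{k-1,j} rho(j)],
  phi_{k,j} = phi_{k-1,j} - phi_{kk} phi_{k-1,k-j},  j = 1..k-1.
Step k = 1:
  phi_11 = rho(1) = 0.2882.
Step k = 2:
  phi_22 = [rho(2) - phi_11 rho(1)] / [1 - phi_11 rho(1)] = [-0.2948 - (0.2882)(0.2882)] / [1 - (0.2882)(0.2882)]
         = -0.37785924 / 0.91694076 = -0.412087.
  Update: phi_21 = phi_11 - phi_22 phi_11 = 0.2882 - (-0.412087)(0.2882) = 0.406963.
Step k = 3:
  phi_33 = [rho(3) - phi_21 rho(2) - phi_22 rho(1)] / [1 - phi_21 rho(1) - phi_22 rho(2)]
    numerator   = -0.3734 - (0.406963)(-0.2948) - (-0.412087)(0.2882) = -0.13466375
    denominator = 1 - (0.406963)(0.2882) - (-0.412087)(-0.2948) = 0.76122993
  phi_33 = -0.13466375 / 0.76122993 = -0.1769.
Therefore phi_{33} = -0.1769.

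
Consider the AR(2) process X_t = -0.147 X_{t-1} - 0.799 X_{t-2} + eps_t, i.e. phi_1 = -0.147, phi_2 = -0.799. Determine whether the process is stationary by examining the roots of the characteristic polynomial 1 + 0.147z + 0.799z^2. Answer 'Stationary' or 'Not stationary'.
\text{Stationary}

The AR(p) characteristic polynomial is P(z) = 1 + 0.147z + 0.799z^2.
Stationarity requires all roots to lie outside the unit circle, i.e. |z| > 1 for every root.
Set 1 + (0.147) z + (0.799) z^2 = 0, i.e. a z^2 + b z + c = 0 with a = 0.799, b = 0.147, c = 1.
Discriminant D = b^2 - 4ac = (0.147)^2 - 4*(0.799)*1 = 0.021609 - (3.196) = -3.174391.
D < 0, so the roots are the complex-conjugate pair z = (-b +/- i sqrt(-D)) / (2a) = -0.092 +/- 1.1149i.
For a conjugate pair |z|^2 = z * conj(z) = (product of roots) = c/a = 1/(0.799) = 1.251564, so |z| = sqrt(1.251564) = 1.1187 for both roots.
Moduli of all roots: 1.1187, 1.1187.
All moduli strictly greater than 1? Yes.
Verdict: Stationary.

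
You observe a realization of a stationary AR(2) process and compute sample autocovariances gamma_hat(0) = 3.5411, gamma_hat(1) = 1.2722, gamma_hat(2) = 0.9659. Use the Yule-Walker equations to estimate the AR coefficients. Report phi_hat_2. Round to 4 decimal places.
\hat\phi_{2} = 0.1650

The Yule-Walker equations for an AR(p) process read, in matrix form,
  Gamma_p phi = r_p,   with   (Gamma_p)_{ij} = gamma(|i - j|),
                       (r_p)_i = gamma(i),   i,j = 1..p.
Substitute the sample gammas (Toeplitz matrix and right-hand side of size 2):
  Gamma_p = [[3.5411, 1.2722], [1.2722, 3.5411]]
  r_p     = [1.2722, 0.9659]
Written out:
  3.5411 phi_1 + 1.2722 phi_2 = 1.2722
  1.2722 phi_1 + 3.5411 phi_2 = 0.9659
Solve by Cramer's rule:
  det = gamma(0)^2 - gamma(1)^2 = (3.5411)^2 - (1.2722)^2 = 12.53938921 - 1.61849284 = 10.92089637
  phi_hat_1 = [gamma(1) gamma(0) - gamma(1) gamma(2)] / det = [(1.2722)(3.5411) - (1.2722)(0.9659)] / 10.92089637 = 3.27616944 / 10.92089637 = 0.3
  phi_hat_2 = [gamma(0) gamma(2) - gamma(1)^2] / det = [(3.5411)(0.9659) - (1.2722)^2] / 10.92089637 = 1.80185565 / 10.92089637 = 0.165
So phi_hat = [0.3000, 0.1650].
Therefore phi_hat_2 = 0.1650.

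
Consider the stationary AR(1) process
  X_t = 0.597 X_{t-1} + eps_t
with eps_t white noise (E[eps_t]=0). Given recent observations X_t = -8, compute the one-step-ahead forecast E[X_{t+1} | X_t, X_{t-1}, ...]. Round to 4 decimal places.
E[X_{t+1} \mid \mathcal F_t] = -4.7760

For an AR(p) model X_t = c + sum_i phi_i X_{t-i} + eps_t, the
one-step-ahead conditional mean is
  E[X_{t+1} | X_t, ...] = c + sum_i phi_i X_{t+1-i}.
Substitute known values:
  E[X_{t+1} | ...] = (0.597) * (-8)
                   = -4.7760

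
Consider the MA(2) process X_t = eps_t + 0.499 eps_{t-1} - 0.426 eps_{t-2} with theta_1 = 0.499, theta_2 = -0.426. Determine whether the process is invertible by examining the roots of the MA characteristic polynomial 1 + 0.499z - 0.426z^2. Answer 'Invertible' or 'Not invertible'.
\text{Invertible}

The MA(q) characteristic polynomial is P(z) = 1 + 0.499z - 0.426z^2.
Invertibility requires all roots to lie outside the unit circle, i.e. |z| > 1 for every root.
Set 1 + (0.499) z + (-0.426) z^2 = 0, i.e. a z^2 + b z + c = 0 with a = -0.426, b = 0.499, c = 1.
Discriminant D = b^2 - 4ac = (0.499)^2 - 4*(-0.426)*1 = 0.249001 - (-1.704) = 1.953001.
D >= 0, so the roots are real: z = (-b +/- sqrt(D)) / (2a) = (-0.499 +/- 1.397498) / (-0.852).
  z_1 = (-0.499 + 1.397498) / (-0.852) = -1.0546,   |z_1| = 1.0546.
  z_2 = (-0.499 - 1.397498) / (-0.852) = 2.2259,   |z_2| = 2.2259.
Moduli of all roots: 1.0546, 2.2259.
All moduli strictly greater than 1? Yes.
Verdict: Invertible.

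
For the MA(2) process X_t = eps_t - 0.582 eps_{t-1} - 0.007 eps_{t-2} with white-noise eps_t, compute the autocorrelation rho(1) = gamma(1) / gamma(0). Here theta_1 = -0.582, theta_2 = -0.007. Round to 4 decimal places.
\rho(1) = -0.4317

For an MA(q) process with theta_0 = 1, the autocovariance is
  gamma(k) = sigma^2 * sum_{i=0..q-k} theta_i * theta_{i+k},
and rho(k) = gamma(k) / gamma(0). Sigma^2 cancels.
  numerator   = (1)*(-0.582) + (-0.582)*(-0.007) = -0.577926.
  denominator = (1)^2 + (-0.582)^2 + (-0.007)^2 = 1.338773.
  rho(1) = -0.577926 / 1.338773 = -0.4317.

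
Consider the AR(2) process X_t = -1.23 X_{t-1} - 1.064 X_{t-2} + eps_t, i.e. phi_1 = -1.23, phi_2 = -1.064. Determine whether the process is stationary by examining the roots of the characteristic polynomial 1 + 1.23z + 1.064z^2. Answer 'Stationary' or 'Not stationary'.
\text{Not stationary}

The AR(p) characteristic polynomial is P(z) = 1 + 1.23z + 1.064z^2.
Stationarity requires all roots to lie outside the unit circle, i.e. |z| > 1 for every root.
Set 1 + (1.23) z + (1.064) z^2 = 0, i.e. a z^2 + b z + c = 0 with a = 1.064, b = 1.23, c = 1.
Discriminant D = b^2 - 4ac = (1.23)^2 - 4*(1.064)*1 = 1.5129 - (4.256) = -2.7431.
D < 0, so the roots are the complex-conjugate pair z = (-b +/- i sqrt(-D)) / (2a) = -0.578 +/- 0.7783i.
For a conjugate pair |z|^2 = z * conj(z) = (product of roots) = c/a = 1/(1.064) = 0.93985, so |z| = sqrt(0.93985) = 0.9695 for both roots.
Moduli of all roots: 0.9695, 0.9695.
All moduli strictly greater than 1? No.
Verdict: Not stationary.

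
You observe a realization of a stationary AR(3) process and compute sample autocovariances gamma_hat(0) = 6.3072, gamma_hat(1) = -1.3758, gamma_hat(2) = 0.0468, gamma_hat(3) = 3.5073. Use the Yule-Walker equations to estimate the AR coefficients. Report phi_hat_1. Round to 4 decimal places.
\hat\phi_{1} = -0.2030

The Yule-Walker equations for an AR(p) process read, in matrix form,
  Gamma_p phi = r_p,   with   (Gamma_p)_{ij} = gamma(|i - j|),
                       (r_p)_i = gamma(i),   i,j = 1..p.
Substitute the sample gammas (Toeplitz matrix and right-hand side of size 3):
  Gamma_p = [[6.3072, -1.3758, 0.0468], [-1.3758, 6.3072, -1.3758], [0.0468, -1.3758, 6.3072]]
  r_p     = [-1.3758, 0.0468, 3.5073]
Written out (R1..R3):
  (R1) 6.3072 phi_1 - 1.3758 phi_2 + 0.0468 phi_3 = -1.3758
  (R2) -1.3758 phi_1 + 6.3072 phi_2 - 1.3758 phi_3 = 0.0468
  (R3) 0.0468 phi_1 - 1.3758 phi_2 + 6.3072 phi_3 = 3.5073
Gaussian elimination:
  R2 <- R2 - (-1.3758/6.3072) R1 = R2 - (-0.218132) R1:  6.007094 phi_2 - 1.365591 phi_3 = -0.253306
  R3 <- R3 - (0.0468/6.3072) R1 = R3 - (0.00742) R1:  -1.365591 phi_2 + 6.306853 phi_3 = 3.517509
  R3 <- R3 - (-1.365591/6.007094) R2 = R3 - (-0.22733) R2:  5.996413 phi_3 = 3.459925
Back-substitution:
  phi_hat_3 = 3.459925 / 5.996413 = 0.576999
  phi_hat_2 = (-0.253306 - (-1.365591)(0.576999)) / 6.007094 = 0.089001
  phi_hat_1 = (-1.3758 - (-1.3758)(0.089001) - (0.0468)(0.576999)) / 6.3072 = -0.202999
So phi_hat = [-0.2030, 0.0890, 0.5770].
Therefore phi_hat_1 = -0.2030.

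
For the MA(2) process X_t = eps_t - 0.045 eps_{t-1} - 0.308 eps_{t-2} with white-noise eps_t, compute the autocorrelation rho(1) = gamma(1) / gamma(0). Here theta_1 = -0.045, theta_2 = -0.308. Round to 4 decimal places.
\rho(1) = -0.0284

For an MA(q) process with theta_0 = 1, the autocovariance is
  gamma(k) = sigma^2 * sum_{i=0..q-k} theta_i * theta_{i+k},
and rho(k) = gamma(k) / gamma(0). Sigma^2 cancels.
  numerator   = (1)*(-0.045) + (-0.045)*(-0.308) = -0.03114.
  denominator = (1)^2 + (-0.045)^2 + (-0.308)^2 = 1.096889.
  rho(1) = -0.03114 / 1.096889 = -0.0284.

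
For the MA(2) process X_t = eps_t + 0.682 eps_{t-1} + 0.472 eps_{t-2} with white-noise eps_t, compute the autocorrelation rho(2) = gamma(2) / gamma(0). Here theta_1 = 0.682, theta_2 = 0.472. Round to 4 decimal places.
\rho(2) = 0.2796

For an MA(q) process with theta_0 = 1, the autocovariance is
  gamma(k) = sigma^2 * sum_{i=0..q-k} theta_i * theta_{i+k},
and rho(k) = gamma(k) / gamma(0). Sigma^2 cancels.
  numerator   = (1)*(0.472) = 0.472.
  denominator = (1)^2 + (0.682)^2 + (0.472)^2 = 1.687908.
  rho(2) = 0.472 / 1.687908 = 0.2796.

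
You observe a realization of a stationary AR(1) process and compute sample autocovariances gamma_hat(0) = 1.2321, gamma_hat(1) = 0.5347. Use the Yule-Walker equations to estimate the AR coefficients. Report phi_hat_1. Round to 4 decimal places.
\hat\phi_{1} = 0.4340

The Yule-Walker equations for an AR(p) process read, in matrix form,
  Gamma_p phi = r_p,   with   (Gamma_p)_{ij} = gamma(|i - j|),
                       (r_p)_i = gamma(i),   i,j = 1..p.
Substitute the sample gammas (Toeplitz matrix and right-hand side of size 1):
  Gamma_p = [[1.2321]]
  r_p     = [0.5347]
With p = 1 this is the single equation gamma(0) phi_1 = gamma(1):
  phi_hat_1 = gamma(1) / gamma(0) = 0.5347 / 1.2321 = 0.4340.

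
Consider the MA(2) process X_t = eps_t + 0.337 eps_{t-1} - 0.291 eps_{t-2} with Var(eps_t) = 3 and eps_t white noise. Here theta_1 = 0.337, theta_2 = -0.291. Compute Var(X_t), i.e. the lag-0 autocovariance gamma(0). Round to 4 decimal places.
\gamma(0) = 3.5948

For an MA(q) process X_t = eps_t + sum_i theta_i eps_{t-i} with
Var(eps_t) = sigma^2, the variance is
  gamma(0) = sigma^2 * (1 + sum_i theta_i^2).
  sum_i theta_i^2 = (0.337)^2 + (-0.291)^2 = 0.113569 + 0.084681 = 0.19825.
  gamma(0) = 3 * (1 + 0.19825) = 3 * 1.19825 = 3.59475, which rounds to 3.5948.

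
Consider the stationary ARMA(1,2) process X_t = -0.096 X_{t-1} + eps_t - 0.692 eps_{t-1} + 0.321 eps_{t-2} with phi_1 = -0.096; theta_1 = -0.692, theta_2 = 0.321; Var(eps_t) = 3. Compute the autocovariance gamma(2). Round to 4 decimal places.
\gamma(2) = 1.2844

Multiply the model equation by X_{t-k} and take expectations. With theta_0 = psi_0 = 1 and psi_j the MA(infinity) weights, this gives
  gamma(k) - sum_i phi_i gamma(k-i) = c_k,
  c_k = sigma^2 * sum_{j=k..q} theta_j psi_{j-k}   (c_k = 0 for k > q),
using gamma(-m) = gamma(m).
psi-weights needed (psi_j = theta_j + sum_i phi_i psi_{j-i}):
  psi_1 = theta_1 + phi_1 = -0.692 + (-0.096) = -0.788
  psi_2 = theta_2 + phi_1 psi_1 = 0.321 + (-0.096)(-0.788) = 0.396648
Right-hand sides:
  c_0 = sigma^2 (1 + theta_1 psi_1 + theta_2 psi_2) = 3 * (1 + (-0.692)(-0.788) + (0.321)(0.396648)) = 3 * 1.67262 = 5.01786
  c_1 = sigma^2 (theta_1 + theta_2 psi_1) = 3 * (-0.692 + (0.321)(-0.788)) = -2.834844
  c_2 = sigma^2 theta_2 = 3 * (0.321) = 0.963
Equations for k = 0 and k = 1 (AR order 1):
  gamma(0) = phi_1 gamma(1) + c_0
  gamma(1) = phi_1 gamma(0) + c_1
Substituting the second into the first: gamma(0) (1 - phi_1^2) = c_0 + phi_1 c_1, so
  gamma(0) = (c_0 + phi_1 c_1) / (1 - phi_1^2) = (5.01786 + (-0.096)(-2.834844)) / (1 - (-0.096)^2) = 5.290005 / 0.990784 = 5.339211.
  gamma(1) = phi_1 gamma(0) + c_1 = (-0.096)(5.339211) + (-2.834844) = -3.347408.
For k = 2: gamma(2) = phi_1 gamma(1) + c_2
  = (-0.096)(-3.347408) + (0.963) = 1.284351.
Therefore gamma(2) = 1.2844 (to 4 decimal places).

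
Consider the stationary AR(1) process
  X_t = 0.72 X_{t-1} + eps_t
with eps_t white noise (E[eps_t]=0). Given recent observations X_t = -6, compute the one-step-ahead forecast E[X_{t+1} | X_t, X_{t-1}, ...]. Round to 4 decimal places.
E[X_{t+1} \mid \mathcal F_t] = -4.3200

For an AR(p) model X_t = c + sum_i phi_i X_{t-i} + eps_t, the
one-step-ahead conditional mean is
  E[X_{t+1} | X_t, ...] = c + sum_i phi_i X_{t+1-i}.
Substitute known values:
  E[X_{t+1} | ...] = (0.72) * (-6)
                   = -4.3200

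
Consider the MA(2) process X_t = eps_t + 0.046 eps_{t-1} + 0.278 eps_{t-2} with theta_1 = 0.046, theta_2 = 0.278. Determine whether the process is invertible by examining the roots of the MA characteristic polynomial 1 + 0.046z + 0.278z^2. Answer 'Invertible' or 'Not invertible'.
\text{Invertible}

The MA(q) characteristic polynomial is P(z) = 1 + 0.046z + 0.278z^2.
Invertibility requires all roots to lie outside the unit circle, i.e. |z| > 1 for every root.
Set 1 + (0.046) z + (0.278) z^2 = 0, i.e. a z^2 + b z + c = 0 with a = 0.278, b = 0.046, c = 1.
Discriminant D = b^2 - 4ac = (0.046)^2 - 4*(0.278)*1 = 0.002116 - (1.112) = -1.109884.
D < 0, so the roots are the complex-conjugate pair z = (-b +/- i sqrt(-D)) / (2a) = -0.0827 +/- 1.8948i.
For a conjugate pair |z|^2 = z * conj(z) = (product of roots) = c/a = 1/(0.278) = 3.597122, so |z| = sqrt(3.597122) = 1.8966 for both roots.
Moduli of all roots: 1.8966, 1.8966.
All moduli strictly greater than 1? Yes.
Verdict: Invertible.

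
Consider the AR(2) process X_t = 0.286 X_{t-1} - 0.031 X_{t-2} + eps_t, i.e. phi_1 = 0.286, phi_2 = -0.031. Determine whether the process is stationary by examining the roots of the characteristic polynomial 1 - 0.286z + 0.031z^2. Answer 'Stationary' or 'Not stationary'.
\text{Stationary}

The AR(p) characteristic polynomial is P(z) = 1 - 0.286z + 0.031z^2.
Stationarity requires all roots to lie outside the unit circle, i.e. |z| > 1 for every root.
Set 1 + (-0.286) z + (0.031) z^2 = 0, i.e. a z^2 + b z + c = 0 with a = 0.031, b = -0.286, c = 1.
Discriminant D = b^2 - 4ac = (-0.286)^2 - 4*(0.031)*1 = 0.081796 - (0.124) = -0.042204.
D < 0, so the roots are the complex-conjugate pair z = (-b +/- i sqrt(-D)) / (2a) = 4.6129 +/- 3.3135i.
For a conjugate pair |z|^2 = z * conj(z) = (product of roots) = c/a = 1/(0.031) = 32.258065, so |z| = sqrt(32.258065) = 5.6796 for both roots.
Moduli of all roots: 5.6796, 5.6796.
All moduli strictly greater than 1? Yes.
Verdict: Stationary.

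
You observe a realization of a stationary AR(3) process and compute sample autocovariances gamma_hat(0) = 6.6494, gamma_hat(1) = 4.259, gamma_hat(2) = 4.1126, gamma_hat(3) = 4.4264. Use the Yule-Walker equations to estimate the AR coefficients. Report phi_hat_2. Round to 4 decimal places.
\hat\phi_{2} = 0.2060

The Yule-Walker equations for an AR(p) process read, in matrix form,
  Gamma_p phi = r_p,   with   (Gamma_p)_{ij} = gamma(|i - j|),
                       (r_p)_i = gamma(i),   i,j = 1..p.
Substitute the sample gammas (Toeplitz matrix and right-hand side of size 3):
  Gamma_p = [[6.6494, 4.259, 4.1126], [4.259, 6.6494, 4.259], [4.1126, 4.259, 6.6494]]
  r_p     = [4.259, 4.1126, 4.4264]
Written out (R1..R3):
  (R1) 6.6494 phi_1 + 4.259 phi_2 + 4.1126 phi_3 = 4.259
  (R2) 4.259 phi_1 + 6.6494 phi_2 + 4.259 phi_3 = 4.1126
  (R3) 4.1126 phi_1 + 4.259 phi_2 + 6.6494 phi_3 = 4.4264
Gaussian elimination:
  R2 <- R2 - (4.259/6.6494) R1 = R2 - (0.640509) R1:  3.921473 phi_2 + 1.624843 phi_3 = 1.384673
  R3 <- R3 - (4.1126/6.6494) R1 = R3 - (0.618492) R1:  1.624843 phi_2 + 4.10579 phi_3 = 1.792243
  R3 <- R3 - (1.624843/3.921473) R2 = R3 - (0.414345) R2:  3.432544 phi_3 = 1.218511
Back-substitution:
  phi_hat_3 = 1.218511 / 3.432544 = 0.354988
  phi_hat_2 = (1.384673 - (1.624843)(0.354988)) / 3.921473 = 0.206013
  phi_hat_1 = (4.259 - (4.259)(0.206013) - (4.1126)(0.354988)) / 6.6494 = 0.288999
So phi_hat = [0.2890, 0.2060, 0.3550].
Therefore phi_hat_2 = 0.2060.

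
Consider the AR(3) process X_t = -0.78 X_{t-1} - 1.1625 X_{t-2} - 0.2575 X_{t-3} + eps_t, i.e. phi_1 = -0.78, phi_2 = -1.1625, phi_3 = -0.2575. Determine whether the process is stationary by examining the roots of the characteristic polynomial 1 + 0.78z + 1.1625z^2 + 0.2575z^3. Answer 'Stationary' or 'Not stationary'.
\text{Not stationary}

The AR(p) characteristic polynomial is P(z) = 1 + 0.78z + 1.1625z^2 + 0.2575z^3.
Stationarity requires all roots to lie outside the unit circle, i.e. |z| > 1 for every root.
Degree 3: look for a simple real root z0 first, then factor out (1 - z/z0) and solve the remaining quadratic.
Testing z0 = -4: P(-4) = 1 + (0.78)(-4) + (1.1625)(-4)^2 + (0.2575)(-4)^3
  = 1 + (-3.12) + (18.6) + (-16.48) = 0.  So z_0 = -4 is a root, |z_0| = 4.
Divide out the factor (1 + 0.25 z) = (1 - z/z0) (since 1/z0 = -0.25):
  P(z) = (1 + 0.25 z)(1 + (0.53) z + (1.03) z^2)
  [check: z-coef 0.53 - (-0.25) = 0.78; z^2-coef 1.03 - (-0.25)(0.53) = 1.1625; z^3-coef -(-0.25)(1.03) = 0.2575.]
Remaining roots from the quadratic factor 1 + (0.53) z + (1.03) z^2:
  Set 1 + (0.53) z + (1.03) z^2 = 0, i.e. a z^2 + b z + c = 0 with a = 1.03, b = 0.53, c = 1.
  Discriminant D = b^2 - 4ac = (0.53)^2 - 4*(1.03)*1 = 0.2809 - (4.12) = -3.8391.
  D < 0, so the roots are the complex-conjugate pair z = (-b +/- i sqrt(-D)) / (2a) = -0.2573 +/- 0.9511i.
  For a conjugate pair |z|^2 = z * conj(z) = (product of roots) = c/a = 1/(1.03) = 0.970874, so |z| = sqrt(0.970874) = 0.9853 for both roots.
Moduli of all roots: 4.0000, 0.9853, 0.9853.
All moduli strictly greater than 1? No.
Verdict: Not stationary.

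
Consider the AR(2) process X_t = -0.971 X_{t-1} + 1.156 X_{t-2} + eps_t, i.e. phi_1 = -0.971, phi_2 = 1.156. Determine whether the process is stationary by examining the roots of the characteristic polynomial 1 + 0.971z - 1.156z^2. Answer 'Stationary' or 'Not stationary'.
\text{Not stationary}

The AR(p) characteristic polynomial is P(z) = 1 + 0.971z - 1.156z^2.
Stationarity requires all roots to lie outside the unit circle, i.e. |z| > 1 for every root.
Set 1 + (0.971) z + (-1.156) z^2 = 0, i.e. a z^2 + b z + c = 0 with a = -1.156, b = 0.971, c = 1.
Discriminant D = b^2 - 4ac = (0.971)^2 - 4*(-1.156)*1 = 0.942841 - (-4.624) = 5.566841.
D >= 0, so the roots are real: z = (-b +/- sqrt(D)) / (2a) = (-0.971 +/- 2.359415) / (-2.312).
  z_1 = (-0.971 + 2.359415) / (-2.312) = -0.6005,   |z_1| = 0.6005.
  z_2 = (-0.971 - 2.359415) / (-2.312) = 1.4405,   |z_2| = 1.4405.
Moduli of all roots: 0.6005, 1.4405.
All moduli strictly greater than 1? No.
Verdict: Not stationary.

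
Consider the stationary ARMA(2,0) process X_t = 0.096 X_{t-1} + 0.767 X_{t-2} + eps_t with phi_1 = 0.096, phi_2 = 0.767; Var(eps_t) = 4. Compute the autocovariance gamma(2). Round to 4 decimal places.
\gamma(2) = 9.4384

Multiply the model equation by X_{t-k} and take expectations. With theta_0 = psi_0 = 1 and psi_j the MA(infinity) weights, this gives
  gamma(k) - sum_i phi_i gamma(k-i) = c_k,
  c_k = sigma^2 * sum_{j=k..q} theta_j psi_{j-k}   (c_k = 0 for k > q),
using gamma(-m) = gamma(m).
Pure AR (q = 0): c_0 = sigma^2 = 4, c_k = 0 for k >= 1.
Equations for k = 0, 1, 2 (AR order 2, c_2 = 0):
  (E0) gamma(0) = phi_1 gamma(1) + phi_2 gamma(2) + c_0
  (E1) gamma(1) = phi_1 gamma(0) + phi_2 gamma(1) + c_1
  (E2) gamma(2) = phi_1 gamma(1) + phi_2 gamma(0)
From (E1): gamma(1) = A gamma(0) + B with
  A = phi_1 / (1 - phi_2) = 0.096 / 0.233 = 0.412017,   B = c_1 / (1 - phi_2) = 0 / 0.233 = 0.
Insert (E2) into (E0): gamma(0) (1 - phi_2^2) = phi_1 (1 + phi_2) gamma(1) + c_0.
  phi_1 (1 + phi_2) = (0.096)(1.767) = 0.169632,   1 - phi_2^2 = 0.411711.
Replace gamma(1) by A gamma(0) + B and collect gamma(0):
  gamma(0) [0.411711 - (0.169632)(0.412017)] = c_0 = 4
  gamma(0) * 0.34182 = 4
  gamma(0) = 4 / 0.34182 = 11.702076.
  gamma(1) = A gamma(0) = (0.412017)(11.702076) = 4.821456.
  gamma(2) = phi_1 gamma(1) + phi_2 gamma(0) = (0.096)(4.821456) + (0.767)(11.702076) = 9.438352.
Therefore gamma(2) = 9.4384 (to 4 decimal places).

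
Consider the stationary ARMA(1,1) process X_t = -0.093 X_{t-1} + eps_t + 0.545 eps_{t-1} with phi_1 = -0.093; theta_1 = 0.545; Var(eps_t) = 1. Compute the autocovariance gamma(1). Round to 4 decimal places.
\gamma(1) = 0.4328

Multiply the model equation by X_{t-k} and take expectations. With theta_0 = psi_0 = 1 and psi_j the MA(infinity) weights, this gives
  gamma(k) - sum_i phi_i gamma(k-i) = c_k,
  c_k = sigma^2 * sum_{j=k..q} theta_j psi_{j-k}   (c_k = 0 for k > q),
using gamma(-m) = gamma(m).
psi-weights needed (psi_j = theta_j + sum_i phi_i psi_{j-i}):
  psi_1 = theta_1 + phi_1 = 0.545 + (-0.093) = 0.452
Right-hand sides:
  c_0 = sigma^2 (1 + theta_1 psi_1) = 1 * (1 + (0.545)(0.452)) = 1 * 1.24634 = 1.24634
  c_1 = sigma^2 theta_1 = 1 * (0.545) = 0.545
  c_2 = 0
Equations for k = 0 and k = 1 (AR order 1):
  gamma(0) = phi_1 gamma(1) + c_0
  gamma(1) = phi_1 gamma(0) + c_1
Substituting the second into the first: gamma(0) (1 - phi_1^2) = c_0 + phi_1 c_1, so
  gamma(0) = (c_0 + phi_1 c_1) / (1 - phi_1^2) = (1.24634 + (-0.093)(0.545)) / (1 - (-0.093)^2) = 1.195655 / 0.991351 = 1.206086.
  gamma(1) = phi_1 gamma(0) + c_1 = (-0.093)(1.206086) + (0.545) = 0.432834.
Therefore gamma(1) = 0.4328 (to 4 decimal places).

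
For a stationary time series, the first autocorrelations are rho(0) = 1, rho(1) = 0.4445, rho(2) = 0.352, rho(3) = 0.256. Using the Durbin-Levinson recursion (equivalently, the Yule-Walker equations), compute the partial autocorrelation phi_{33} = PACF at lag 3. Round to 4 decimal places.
\phi_{33} = 0.0571

The PACF at lag k is phi_{kk}, the last component of the solution
to the Yule-Walker system G_k phi = r_k where
  (G_k)_{ij} = rho(|i - j|), (r_k)_i = rho(i), i,j = 1..k.
Equivalently, Durbin-Levinson gives phi_{kk} iteratively:
  phi_{11} = rho(1)
  phi_{kk} = [rho(k) - sum_{j=1..k-1} phi_{k-1,j} rho(k-j)]
            / [1 - sum_{j=1..k-1} phi_{k-1,j} rho(j)],
  phi_{k,j} = phi_{k-1,j} - phi_{kk} phi_{k-1,k-j},  j = 1..k-1.
Step k = 1:
  phi_11 = rho(1) = 0.4445.
Step k = 2:
  phi_22 = [rho(2) - phi_11 rho(1)] / [1 - phi_11 rho(1)] = [0.352 - (0.4445)(0.4445)] / [1 - (0.4445)(0.4445)]
         = 0.15441975 / 0.80241975 = 0.192443.
  Update: phi_21 = phi_11 - phi_22 phi_11 = 0.4445 - (0.192443)(0.4445) = 0.358959.
Step k = 3:
  phi_33 = [rho(3) - phi_21 rho(2) - phi_22 rho(1)] / [1 - phi_21 rho(1) - phi_22 rho(2)]
    numerator   = 0.256 - (0.358959)(0.352) - (0.192443)(0.4445) = 0.0441056
    denominator = 1 - (0.358959)(0.4445) - (0.192443)(0.352) = 0.77270281
  phi_33 = 0.0441056 / 0.77270281 = 0.0571.
Therefore phi_{33} = 0.0571.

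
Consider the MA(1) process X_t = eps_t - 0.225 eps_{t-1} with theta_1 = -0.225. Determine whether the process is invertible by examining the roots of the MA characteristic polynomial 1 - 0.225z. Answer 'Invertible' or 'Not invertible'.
\text{Invertible}

The MA(q) characteristic polynomial is P(z) = 1 - 0.225z.
Invertibility requires all roots to lie outside the unit circle, i.e. |z| > 1 for every root.
This is linear in z: 1 + (-0.225) z = 0  =>  z = -1/(-0.225) = 4.444444,  |z| = 4.444444.
Moduli of all roots: 4.4444.
All moduli strictly greater than 1? Yes.
Verdict: Invertible.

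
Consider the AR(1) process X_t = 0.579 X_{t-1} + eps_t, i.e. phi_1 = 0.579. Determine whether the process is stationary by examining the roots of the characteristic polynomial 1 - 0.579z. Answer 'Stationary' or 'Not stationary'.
\text{Stationary}

The AR(p) characteristic polynomial is P(z) = 1 - 0.579z.
Stationarity requires all roots to lie outside the unit circle, i.e. |z| > 1 for every root.
This is linear in z: 1 + (-0.579) z = 0  =>  z = -1/(-0.579) = 1.727116,  |z| = 1.727116.
Moduli of all roots: 1.7271.
All moduli strictly greater than 1? Yes.
Verdict: Stationary.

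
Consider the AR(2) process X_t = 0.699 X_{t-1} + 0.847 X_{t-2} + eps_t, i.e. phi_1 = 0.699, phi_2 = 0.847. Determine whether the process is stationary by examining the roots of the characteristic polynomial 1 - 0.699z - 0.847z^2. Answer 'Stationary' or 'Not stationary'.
\text{Not stationary}

The AR(p) characteristic polynomial is P(z) = 1 - 0.699z - 0.847z^2.
Stationarity requires all roots to lie outside the unit circle, i.e. |z| > 1 for every root.
Set 1 + (-0.699) z + (-0.847) z^2 = 0, i.e. a z^2 + b z + c = 0 with a = -0.847, b = -0.699, c = 1.
Discriminant D = b^2 - 4ac = (-0.699)^2 - 4*(-0.847)*1 = 0.488601 - (-3.388) = 3.876601.
D >= 0, so the roots are real: z = (-b +/- sqrt(D)) / (2a) = (0.699 +/- 1.968909) / (-1.694).
  z_1 = (0.699 + 1.968909) / (-1.694) = -1.5749,   |z_1| = 1.5749.
  z_2 = (0.699 - 1.968909) / (-1.694) = 0.7497,   |z_2| = 0.7497.
Moduli of all roots: 1.5749, 0.7497.
All moduli strictly greater than 1? No.
Verdict: Not stationary.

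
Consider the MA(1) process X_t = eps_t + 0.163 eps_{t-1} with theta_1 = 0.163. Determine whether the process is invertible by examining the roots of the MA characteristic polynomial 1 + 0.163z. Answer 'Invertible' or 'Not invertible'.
\text{Invertible}

The MA(q) characteristic polynomial is P(z) = 1 + 0.163z.
Invertibility requires all roots to lie outside the unit circle, i.e. |z| > 1 for every root.
This is linear in z: 1 + (0.163) z = 0  =>  z = -1/(0.163) = -6.134969,  |z| = 6.134969.
Moduli of all roots: 6.1350.
All moduli strictly greater than 1? Yes.
Verdict: Invertible.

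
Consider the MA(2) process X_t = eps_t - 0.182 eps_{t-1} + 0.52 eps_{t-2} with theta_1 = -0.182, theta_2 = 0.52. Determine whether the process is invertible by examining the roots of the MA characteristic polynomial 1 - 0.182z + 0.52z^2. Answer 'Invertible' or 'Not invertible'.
\text{Invertible}

The MA(q) characteristic polynomial is P(z) = 1 - 0.182z + 0.52z^2.
Invertibility requires all roots to lie outside the unit circle, i.e. |z| > 1 for every root.
Set 1 + (-0.182) z + (0.52) z^2 = 0, i.e. a z^2 + b z + c = 0 with a = 0.52, b = -0.182, c = 1.
Discriminant D = b^2 - 4ac = (-0.182)^2 - 4*(0.52)*1 = 0.033124 - (2.08) = -2.046876.
D < 0, so the roots are the complex-conjugate pair z = (-b +/- i sqrt(-D)) / (2a) = 0.175 +/- 1.3757i.
For a conjugate pair |z|^2 = z * conj(z) = (product of roots) = c/a = 1/(0.52) = 1.923077, so |z| = sqrt(1.923077) = 1.3868 for both roots.
Moduli of all roots: 1.3868, 1.3868.
All moduli strictly greater than 1? Yes.
Verdict: Invertible.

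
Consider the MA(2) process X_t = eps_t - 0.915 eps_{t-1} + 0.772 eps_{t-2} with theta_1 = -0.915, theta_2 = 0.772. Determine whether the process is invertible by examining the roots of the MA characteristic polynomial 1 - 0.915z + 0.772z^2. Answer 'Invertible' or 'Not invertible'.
\text{Invertible}

The MA(q) characteristic polynomial is P(z) = 1 - 0.915z + 0.772z^2.
Invertibility requires all roots to lie outside the unit circle, i.e. |z| > 1 for every root.
Set 1 + (-0.915) z + (0.772) z^2 = 0, i.e. a z^2 + b z + c = 0 with a = 0.772, b = -0.915, c = 1.
Discriminant D = b^2 - 4ac = (-0.915)^2 - 4*(0.772)*1 = 0.837225 - (3.088) = -2.250775.
D < 0, so the roots are the complex-conjugate pair z = (-b +/- i sqrt(-D)) / (2a) = 0.5926 +/- 0.9717i.
For a conjugate pair |z|^2 = z * conj(z) = (product of roots) = c/a = 1/(0.772) = 1.295337, so |z| = sqrt(1.295337) = 1.1381 for both roots.
Moduli of all roots: 1.1381, 1.1381.
All moduli strictly greater than 1? Yes.
Verdict: Invertible.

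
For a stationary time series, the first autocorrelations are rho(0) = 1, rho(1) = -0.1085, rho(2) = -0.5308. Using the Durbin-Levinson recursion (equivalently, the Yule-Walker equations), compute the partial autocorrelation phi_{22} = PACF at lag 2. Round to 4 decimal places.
\phi_{22} = -0.5490

The PACF at lag k is phi_{kk}, the last component of the solution
to the Yule-Walker system G_k phi = r_k where
  (G_k)_{ij} = rho(|i - j|), (r_k)_i = rho(i), i,j = 1..k.
Equivalently, Durbin-Levinson gives phi_{kk} iteratively:
  phi_{11} = rho(1)
  phi_{kk} = [rho(k) - sum_{j=1..k-1} phi_{k-1,j} rho(k-j)]
            / [1 - sum_{j=1..k-1} phi_{k-1,j} rho(j)],
  phi_{k,j} = phi_{k-1,j} - phi_{kk} phi_{k-1,k-j},  j = 1..k-1.
Step k = 1:
  phi_11 = rho(1) = -0.1085.
Step k = 2:
  phi_22 = [rho(2) - phi_11 rho(1)] / [1 - phi_11 rho(1)] = [-0.5308 - (-0.1085)(-0.1085)] / [1 - (-0.1085)(-0.1085)]
         = -0.54257225 / 0.98822775 = -0.549.
Therefore phi_{22} = -0.5490.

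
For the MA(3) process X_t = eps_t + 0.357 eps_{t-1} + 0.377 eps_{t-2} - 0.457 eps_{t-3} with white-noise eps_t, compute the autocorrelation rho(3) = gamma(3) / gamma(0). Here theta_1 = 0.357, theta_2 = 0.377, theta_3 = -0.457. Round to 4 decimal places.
\rho(3) = -0.3091

For an MA(q) process with theta_0 = 1, the autocovariance is
  gamma(k) = sigma^2 * sum_{i=0..q-k} theta_i * theta_{i+k},
and rho(k) = gamma(k) / gamma(0). Sigma^2 cancels.
  numerator   = (1)*(-0.457) = -0.457.
  denominator = (1)^2 + (0.357)^2 + (0.377)^2 + (-0.457)^2 = 1.478427.
  rho(3) = -0.457 / 1.478427 = -0.3091.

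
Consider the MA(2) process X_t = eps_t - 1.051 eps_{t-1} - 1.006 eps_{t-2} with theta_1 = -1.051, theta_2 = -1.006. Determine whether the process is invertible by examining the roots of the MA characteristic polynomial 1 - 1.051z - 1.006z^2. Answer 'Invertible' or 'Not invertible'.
\text{Not invertible}

The MA(q) characteristic polynomial is P(z) = 1 - 1.051z - 1.006z^2.
Invertibility requires all roots to lie outside the unit circle, i.e. |z| > 1 for every root.
Set 1 + (-1.051) z + (-1.006) z^2 = 0, i.e. a z^2 + b z + c = 0 with a = -1.006, b = -1.051, c = 1.
Discriminant D = b^2 - 4ac = (-1.051)^2 - 4*(-1.006)*1 = 1.104601 - (-4.024) = 5.128601.
D >= 0, so the roots are real: z = (-b +/- sqrt(D)) / (2a) = (1.051 +/- 2.264641) / (-2.012).
  z_1 = (1.051 + 2.264641) / (-2.012) = -1.6479,   |z_1| = 1.6479.
  z_2 = (1.051 - 2.264641) / (-2.012) = 0.6032,   |z_2| = 0.6032.
Moduli of all roots: 1.6479, 0.6032.
All moduli strictly greater than 1? No.
Verdict: Not invertible.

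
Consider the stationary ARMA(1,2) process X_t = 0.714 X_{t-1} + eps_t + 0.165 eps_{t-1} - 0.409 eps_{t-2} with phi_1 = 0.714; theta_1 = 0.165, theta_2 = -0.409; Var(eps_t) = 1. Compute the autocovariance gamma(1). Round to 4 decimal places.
\gamma(1) = 1.1408

Multiply the model equation by X_{t-k} and take expectations. With theta_0 = psi_0 = 1 and psi_j the MA(infinity) weights, this gives
  gamma(k) - sum_i phi_i gamma(k-i) = c_k,
  c_k = sigma^2 * sum_{j=k..q} theta_j psi_{j-k}   (c_k = 0 for k > q),
using gamma(-m) = gamma(m).
psi-weights needed (psi_j = theta_j + sum_i phi_i psi_{j-i}):
  psi_1 = theta_1 + phi_1 = 0.165 + (0.714) = 0.879
  psi_2 = theta_2 + phi_1 psi_1 = -0.409 + (0.714)(0.879) = 0.218606
Right-hand sides:
  c_0 = sigma^2 (1 + theta_1 psi_1 + theta_2 psi_2) = 1 * (1 + (0.165)(0.879) + (-0.409)(0.218606)) = 1 * 1.055625 = 1.055625
  c_1 = sigma^2 (theta_1 + theta_2 psi_1) = 1 * (0.165 + (-0.409)(0.879)) = -0.194511
  c_2 = sigma^2 theta_2 = 1 * (-0.409) = -0.409
Equations for k = 0 and k = 1 (AR order 1):
  gamma(0) = phi_1 gamma(1) + c_0
  gamma(1) = phi_1 gamma(0) + c_1
Substituting the second into the first: gamma(0) (1 - phi_1^2) = c_0 + phi_1 c_1, so
  gamma(0) = (c_0 + phi_1 c_1) / (1 - phi_1^2) = (1.055625 + (0.714)(-0.194511)) / (1 - (0.714)^2) = 0.916744 / 0.490204 = 1.870128.
  gamma(1) = phi_1 gamma(0) + c_1 = (0.714)(1.870128) + (-0.194511) = 1.14076.
Therefore gamma(1) = 1.1408 (to 4 decimal places).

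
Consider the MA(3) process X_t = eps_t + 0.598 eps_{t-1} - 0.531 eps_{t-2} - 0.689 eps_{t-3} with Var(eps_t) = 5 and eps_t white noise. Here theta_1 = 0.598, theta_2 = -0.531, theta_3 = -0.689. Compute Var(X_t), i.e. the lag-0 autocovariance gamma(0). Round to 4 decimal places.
\gamma(0) = 10.5714

For an MA(q) process X_t = eps_t + sum_i theta_i eps_{t-i} with
Var(eps_t) = sigma^2, the variance is
  gamma(0) = sigma^2 * (1 + sum_i theta_i^2).
  sum_i theta_i^2 = (0.598)^2 + (-0.531)^2 + (-0.689)^2 = 0.357604 + 0.281961 + 0.474721 = 1.114286.
  gamma(0) = 5 * (1 + 1.114286) = 5 * 2.114286 = 10.57143, which rounds to 10.5714.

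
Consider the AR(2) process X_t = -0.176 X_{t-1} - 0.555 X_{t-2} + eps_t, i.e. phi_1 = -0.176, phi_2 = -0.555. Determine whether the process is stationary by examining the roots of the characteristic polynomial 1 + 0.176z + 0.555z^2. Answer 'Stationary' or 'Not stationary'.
\text{Stationary}

The AR(p) characteristic polynomial is P(z) = 1 + 0.176z + 0.555z^2.
Stationarity requires all roots to lie outside the unit circle, i.e. |z| > 1 for every root.
Set 1 + (0.176) z + (0.555) z^2 = 0, i.e. a z^2 + b z + c = 0 with a = 0.555, b = 0.176, c = 1.
Discriminant D = b^2 - 4ac = (0.176)^2 - 4*(0.555)*1 = 0.030976 - (2.22) = -2.189024.
D < 0, so the roots are the complex-conjugate pair z = (-b +/- i sqrt(-D)) / (2a) = -0.1586 +/- 1.3329i.
For a conjugate pair |z|^2 = z * conj(z) = (product of roots) = c/a = 1/(0.555) = 1.801802, so |z| = sqrt(1.801802) = 1.3423 for both roots.
Moduli of all roots: 1.3423, 1.3423.
All moduli strictly greater than 1? Yes.
Verdict: Stationary.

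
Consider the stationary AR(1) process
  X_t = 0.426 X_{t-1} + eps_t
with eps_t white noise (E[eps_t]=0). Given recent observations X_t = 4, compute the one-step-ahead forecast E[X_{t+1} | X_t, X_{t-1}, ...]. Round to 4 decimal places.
E[X_{t+1} \mid \mathcal F_t] = 1.7040

For an AR(p) model X_t = c + sum_i phi_i X_{t-i} + eps_t, the
one-step-ahead conditional mean is
  E[X_{t+1} | X_t, ...] = c + sum_i phi_i X_{t+1-i}.
Substitute known values:
  E[X_{t+1} | ...] = (0.426) * (4)
                   = 1.7040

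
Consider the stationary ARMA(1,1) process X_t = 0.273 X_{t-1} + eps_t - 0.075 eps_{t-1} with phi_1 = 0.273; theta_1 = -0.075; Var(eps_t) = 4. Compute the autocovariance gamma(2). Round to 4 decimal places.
\gamma(2) = 0.2288

Multiply the model equation by X_{t-k} and take expectations. With theta_0 = psi_0 = 1 and psi_j the MA(infinity) weights, this gives
  gamma(k) - sum_i phi_i gamma(k-i) = c_k,
  c_k = sigma^2 * sum_{j=k..q} theta_j psi_{j-k}   (c_k = 0 for k > q),
using gamma(-m) = gamma(m).
psi-weights needed (psi_j = theta_j + sum_i phi_i psi_{j-i}):
  psi_1 = theta_1 + phi_1 = -0.075 + (0.273) = 0.198
Right-hand sides:
  c_0 = sigma^2 (1 + theta_1 psi_1) = 4 * (1 + (-0.075)(0.198)) = 4 * 0.98515 = 3.9406
  c_1 = sigma^2 theta_1 = 4 * (-0.075) = -0.3
  c_2 = 0
Equations for k = 0 and k = 1 (AR order 1):
  gamma(0) = phi_1 gamma(1) + c_0
  gamma(1) = phi_1 gamma(0) + c_1
Substituting the second into the first: gamma(0) (1 - phi_1^2) = c_0 + phi_1 c_1, so
  gamma(0) = (c_0 + phi_1 c_1) / (1 - phi_1^2) = (3.9406 + (0.273)(-0.3)) / (1 - (0.273)^2) = 3.8587 / 0.925471 = 4.169445.
  gamma(1) = phi_1 gamma(0) + c_1 = (0.273)(4.169445) + (-0.3) = 0.838258.
For k = 2 (> q): gamma(2) = phi_1 gamma(1) = (0.273)(0.838258) = 0.228845.
Therefore gamma(2) = 0.2288 (to 4 decimal places).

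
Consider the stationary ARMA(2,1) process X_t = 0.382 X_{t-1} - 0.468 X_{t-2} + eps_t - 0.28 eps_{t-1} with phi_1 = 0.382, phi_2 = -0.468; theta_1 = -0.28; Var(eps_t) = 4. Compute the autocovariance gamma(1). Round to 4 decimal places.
\gamma(1) = 0.5704

Multiply the model equation by X_{t-k} and take expectations. With theta_0 = psi_0 = 1 and psi_j the MA(infinity) weights, this gives
  gamma(k) - sum_i phi_i gamma(k-i) = c_k,
  c_k = sigma^2 * sum_{j=k..q} theta_j psi_{j-k}   (c_k = 0 for k > q),
using gamma(-m) = gamma(m).
psi-weights needed (psi_j = theta_j + sum_i phi_i psi_{j-i}):
  psi_1 = theta_1 + phi_1 = -0.28 + (0.382) = 0.102
Right-hand sides:
  c_0 = sigma^2 (1 + theta_1 psi_1) = 4 * (1 + (-0.28)(0.102)) = 4 * 0.97144 = 3.88576
  c_1 = sigma^2 theta_1 = 4 * (-0.28) = -1.12
  c_2 = 0
Equations for k = 0, 1, 2 (AR order 2, c_2 = 0):
  (E0) gamma(0) = phi_1 gamma(1) + phi_2 gamma(2) + c_0
  (E1) gamma(1) = phi_1 gamma(0) + phi_2 gamma(1) + c_1
  (E2) gamma(2) = phi_1 gamma(1) + phi_2 gamma(0)
From (E1): gamma(1) = A gamma(0) + B with
  A = phi_1 / (1 - phi_2) = 0.382 / 1.468 = 0.260218,   B = c_1 / (1 - phi_2) = -1.12 / 1.468 = -0.762943.
Insert (E2) into (E0): gamma(0) (1 - phi_2^2) = phi_1 (1 + phi_2) gamma(1) + c_0.
  phi_1 (1 + phi_2) = (0.382)(0.532) = 0.203224,   1 - phi_2^2 = 0.780976.
Replace gamma(1) by A gamma(0) + B and collect gamma(0):
  gamma(0) [0.780976 - (0.203224)(0.260218)] = (0.203224)(-0.762943) + 3.88576
  gamma(0) * 0.728093 = 3.730712
  gamma(0) = 3.730712 / 0.728093 = 5.123946.
  gamma(1) = A gamma(0) + B = (0.260218)(5.123946) + (-0.762943) = 0.5704.
Therefore gamma(1) = 0.5704 (to 4 decimal places).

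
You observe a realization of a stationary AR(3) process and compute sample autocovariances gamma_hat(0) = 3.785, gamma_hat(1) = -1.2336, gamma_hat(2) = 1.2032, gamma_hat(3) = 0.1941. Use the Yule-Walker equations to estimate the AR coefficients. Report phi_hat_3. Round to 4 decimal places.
\hat\phi_{3} = 0.2460

The Yule-Walker equations for an AR(p) process read, in matrix form,
  Gamma_p phi = r_p,   with   (Gamma_p)_{ij} = gamma(|i - j|),
                       (r_p)_i = gamma(i),   i,j = 1..p.
Substitute the sample gammas (Toeplitz matrix and right-hand side of size 3):
  Gamma_p = [[3.785, -1.2336, 1.2032], [-1.2336, 3.785, -1.2336], [1.2032, -1.2336, 3.785]]
  r_p     = [-1.2336, 1.2032, 0.1941]
Written out (R1..R3):
  (R1) 3.785 phi_1 - 1.2336 phi_2 + 1.2032 phi_3 = -1.2336
  (R2) -1.2336 phi_1 + 3.785 phi_2 - 1.2336 phi_3 = 1.2032
  (R3) 1.2032 phi_1 - 1.2336 phi_2 + 3.785 phi_3 = 0.1941
Gaussian elimination:
  R2 <- R2 - (-1.2336/3.785) R1 = R2 - (-0.325918) R1:  3.382947 phi_2 - 0.841455 phi_3 = 0.801147
  R3 <- R3 - (1.2032/3.785) R1 = R3 - (0.317886) R1:  -0.841455 phi_2 + 3.402519 phi_3 = 0.586245
  R3 <- R3 - (-0.841455/3.382947) R2 = R3 - (-0.248734) R2:  3.19322 phi_3 = 0.785518
Back-substitution:
  phi_hat_3 = 0.785518 / 3.19322 = 0.245995
  phi_hat_2 = (0.801147 - (-0.841455)(0.245995)) / 3.382947 = 0.298007
  phi_hat_1 = (-1.2336 - (-1.2336)(0.298007) - (1.2032)(0.245995)) / 3.785 = -0.306991
So phi_hat = [-0.3070, 0.2980, 0.2460].
Therefore phi_hat_3 = 0.2460.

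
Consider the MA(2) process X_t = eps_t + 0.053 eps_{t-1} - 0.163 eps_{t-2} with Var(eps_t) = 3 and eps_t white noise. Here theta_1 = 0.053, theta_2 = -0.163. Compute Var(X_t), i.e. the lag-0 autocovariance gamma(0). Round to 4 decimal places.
\gamma(0) = 3.0881

For an MA(q) process X_t = eps_t + sum_i theta_i eps_{t-i} with
Var(eps_t) = sigma^2, the variance is
  gamma(0) = sigma^2 * (1 + sum_i theta_i^2).
  sum_i theta_i^2 = (0.053)^2 + (-0.163)^2 = 0.002809 + 0.026569 = 0.029378.
  gamma(0) = 3 * (1 + 0.029378) = 3 * 1.029378 = 3.088134, which rounds to 3.0881.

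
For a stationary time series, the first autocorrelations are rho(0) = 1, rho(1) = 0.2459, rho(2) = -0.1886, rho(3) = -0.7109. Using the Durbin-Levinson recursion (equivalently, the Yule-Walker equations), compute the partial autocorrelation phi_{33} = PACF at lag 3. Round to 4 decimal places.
\phi_{33} = -0.6721

The PACF at lag k is phi_{kk}, the last component of the solution
to the Yule-Walker system G_k phi = r_k where
  (G_k)_{ij} = rho(|i - j|), (r_k)_i = rho(i), i,j = 1..k.
Equivalently, Durbin-Levinson gives phi_{kk} iteratively:
  phi_{11} = rho(1)
  phi_{kk} = [rho(k) - sum_{j=1..k-1} phi_{k-1,j} rho(k-j)]
            / [1 - sum_{j=1..k-1} phi_{k-1,j} rho(j)],
  phi_{k,j} = phi_{k-1,j} - phi_{kk} phi_{k-1,k-j},  j = 1..k-1.
Step k = 1:
  phi_11 = rho(1) = 0.2459.
Step k = 2:
  phi_22 = [rho(2) - phi_11 rho(1)] / [1 - phi_11 rho(1)] = [-0.1886 - (0.2459)(0.2459)] / [1 - (0.2459)(0.2459)]
         = -0.24906681 / 0.93953319 = -0.265096.
  Update: phi_21 = phi_11 - phi_22 phi_11 = 0.2459 - (-0.265096)(0.2459) = 0.311087.
Step k = 3:
  phi_33 = [rho(3) - phi_21 rho(2) - phi_22 rho(1)] / [1 - phi_21 rho(1) - phi_22 rho(2)]
    numerator   = -0.7109 - (0.311087)(-0.1886) - (-0.265096)(0.2459) = -0.58704177
    denominator = 1 - (0.311087)(0.2459) - (-0.265096)(-0.1886) = 0.87350649
  phi_33 = -0.58704177 / 0.87350649 = -0.6721.
Therefore phi_{33} = -0.6721.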